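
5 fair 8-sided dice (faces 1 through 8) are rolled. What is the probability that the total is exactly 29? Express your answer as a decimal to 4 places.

There are 8^5 = 32768 equally likely outcomes.
The number of ordered 5-tuples from {1,…,8} summing to 29 is 1190.
P(sum = 29) = 1190/32768 = 595/16384 ≈ 0.0363.

0.0363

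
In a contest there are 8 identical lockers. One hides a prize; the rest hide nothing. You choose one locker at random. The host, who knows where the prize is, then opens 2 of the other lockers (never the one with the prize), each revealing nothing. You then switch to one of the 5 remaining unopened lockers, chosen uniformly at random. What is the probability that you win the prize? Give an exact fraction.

Your original locker holds the prize with probability 1/8, so the other 7 collectively hold it with probability 7/8.
The host can always find 2 empty lockers to open, so the reveals don't change that 7/8; it is now spread over the 5 remaining unopened lockers.
P(win by switching) = (7/8) · (1/5) = 7/40.

7/40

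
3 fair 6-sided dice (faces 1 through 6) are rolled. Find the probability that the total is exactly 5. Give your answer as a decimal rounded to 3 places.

0.028

There are 6^3 = 216 equally likely outcomes.
The number of ordered 3-tuples from {1,…,6} summing to 5 is 6.
P(sum = 5) = 6/216 = 1/36 ≈ 0.028.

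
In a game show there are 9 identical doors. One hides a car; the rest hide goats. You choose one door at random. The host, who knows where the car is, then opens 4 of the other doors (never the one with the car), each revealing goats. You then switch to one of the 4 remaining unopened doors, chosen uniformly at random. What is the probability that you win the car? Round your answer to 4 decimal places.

Your original door holds the car with probability 1/9, so the other 8 collectively hold it with probability 8/9.
The host can always find 4 empty doors to open, so the reveals don't change that 8/9; it is now spread over the 4 remaining unopened doors.
P(win by switching) = (8/9) · (1/4) = 2/9 ≈ 0.2222.

0.2222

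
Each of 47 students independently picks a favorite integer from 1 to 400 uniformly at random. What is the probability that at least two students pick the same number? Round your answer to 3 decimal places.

0.940

It's easier to compute the probability that all 47 are distinct.
P(all distinct) = 400/400 · 399/400 · ··· · 354/400 ≈ 0.060.
So the probability of at least one match is 1 − 0.060 = 0.940.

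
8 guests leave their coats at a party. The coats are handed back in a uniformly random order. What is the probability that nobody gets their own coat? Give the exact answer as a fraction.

This is the derangement probability: permutations of 8 with no fixed point.
D(8) = 8! · (1 − 1/1! + 1/2! − ··· + (−1)^8/8!) = 14833.
P = 14833/40320 = 2119/5760.

2119/5760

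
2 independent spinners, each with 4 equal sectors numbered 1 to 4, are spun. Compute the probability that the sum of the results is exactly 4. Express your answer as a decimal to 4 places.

0.1875

There are 4^2 = 16 equally likely outcomes.
The number of ordered 2-tuples from {1,…,4} summing to 4 is 3.
P(sum = 4) = 3/16 ≈ 0.1875.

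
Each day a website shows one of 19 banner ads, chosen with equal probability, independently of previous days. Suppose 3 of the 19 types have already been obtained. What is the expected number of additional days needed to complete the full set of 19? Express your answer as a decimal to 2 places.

64.23

Starting from 3 distinct types, each trial gives a new one with probability (19−i)/19 when i types are held, so the wait for the next new type is 19/(19−i).
E = 19/16 + 19/15 + 19/14 + 19/13 + 19/12 + 19/11 + 19/10 + 19/9 + 19/8 + 19/7 + 19/6 + 19/5 + 19/4 + 19/3 + 19/2 + 19/1 = 46294621/720720 ≈ 64.23.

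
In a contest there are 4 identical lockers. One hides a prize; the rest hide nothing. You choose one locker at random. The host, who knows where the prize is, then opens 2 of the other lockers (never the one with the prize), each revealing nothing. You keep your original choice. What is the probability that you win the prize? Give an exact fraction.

1/4

The host can always open 2 empty lockers regardless of your choice, so the reveals give no information about your original locker.
P(win by staying) = 1/4.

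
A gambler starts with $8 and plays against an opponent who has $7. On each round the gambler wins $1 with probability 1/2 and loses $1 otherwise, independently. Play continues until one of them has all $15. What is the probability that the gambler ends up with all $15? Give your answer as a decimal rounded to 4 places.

0.5333

With a fair step, P(i) = ½P(i−1) + ½P(i+1) with P(0)=0, P(15)=1 has the linear solution P(i) = i/15.
P(8) = 8/15 ≈ 0.5333.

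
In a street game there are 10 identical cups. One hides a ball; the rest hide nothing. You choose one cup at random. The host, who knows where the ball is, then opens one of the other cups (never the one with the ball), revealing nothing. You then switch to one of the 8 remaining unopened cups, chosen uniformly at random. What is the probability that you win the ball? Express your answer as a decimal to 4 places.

Your original cup holds the ball with probability 1/10, so the other 9 collectively hold it with probability 9/10.
The host can always find an empty cup to open, so this doesn't change that 9/10; it is now spread over the 8 remaining unopened cups.
P(win by switching) = (9/10) · (1/8) = 9/80 ≈ 0.1125.

0.1125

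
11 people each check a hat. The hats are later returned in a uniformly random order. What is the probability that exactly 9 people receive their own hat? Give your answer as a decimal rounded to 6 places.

Choose which 9 of the 11 are fixed: C(11,9) = 55 ways.
The remaining 2 must have no fixed point: D(2) = 1.
P = 55·1/39916800 = 1/725760 ≈ 0.000001.

0.000001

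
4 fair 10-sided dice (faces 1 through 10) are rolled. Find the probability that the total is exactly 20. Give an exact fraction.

There are 10^4 = 10000 equally likely outcomes.
The number of ordered 4-tuples from {1,…,10} summing to 20 is 633.
P(sum = 20) = 633/10000.

633/10000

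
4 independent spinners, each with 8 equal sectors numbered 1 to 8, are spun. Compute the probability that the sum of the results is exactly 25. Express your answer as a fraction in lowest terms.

15/512

There are 8^4 = 4096 equally likely outcomes.
The number of ordered 4-tuples from {1,…,8} summing to 25 is 120.
P(sum = 25) = 120/4096 = 15/512.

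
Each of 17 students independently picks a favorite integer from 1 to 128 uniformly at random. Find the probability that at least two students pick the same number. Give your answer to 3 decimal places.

0.671

It's easier to compute the probability that all 17 are distinct.
P(all distinct) = 128/128 · 127/128 · ··· · 112/128 ≈ 0.329.
So the probability of at least one match is 1 − 0.329 = 0.671.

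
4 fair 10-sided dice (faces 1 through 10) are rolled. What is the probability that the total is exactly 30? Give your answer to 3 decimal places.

There are 10^4 = 10000 equally likely outcomes.
The number of ordered 4-tuples from {1,…,10} summing to 30 is 282.
P(sum = 30) = 282/10000 = 141/5000 ≈ 0.028.

0.028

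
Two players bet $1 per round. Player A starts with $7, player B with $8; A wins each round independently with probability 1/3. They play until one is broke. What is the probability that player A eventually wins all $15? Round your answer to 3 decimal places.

0.004

Let r = q/p = (2/3)/(1/3) = 2. The recurrence P(i) = p·P(i+1) + q·P(i−1) with P(0)=0, P(15)=1 gives P(i) = (1 − r^i)/(1 − r^15).
P(7) = (1 − (2)^7) / (1 − (2)^15) = 127/32767 ≈ 0.004.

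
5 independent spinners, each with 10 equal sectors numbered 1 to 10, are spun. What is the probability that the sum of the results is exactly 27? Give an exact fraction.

3/50

There are 10^5 = 100000 equally likely outcomes.
The number of ordered 5-tuples from {1,…,10} summing to 27 is 6000.
P(sum = 27) = 6000/100000 = 3/50.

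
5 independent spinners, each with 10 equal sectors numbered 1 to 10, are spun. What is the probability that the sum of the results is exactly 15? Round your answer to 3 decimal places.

There are 10^5 = 100000 equally likely outcomes.
The number of ordered 5-tuples from {1,…,10} summing to 15 is 996.
P(sum = 15) = 996/100000 = 249/25000 ≈ 0.010.

0.010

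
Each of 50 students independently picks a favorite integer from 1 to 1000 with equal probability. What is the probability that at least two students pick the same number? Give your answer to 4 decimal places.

It's easier to compute the probability that all 50 are distinct.
P(all distinct) = 1000/1000 · 999/1000 · ··· · 951/1000 ≈ 0.2877.
So the probability of at least one match is 1 − 0.2877 = 0.7123.

0.7123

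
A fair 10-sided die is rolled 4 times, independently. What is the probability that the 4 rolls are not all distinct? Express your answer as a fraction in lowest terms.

P(all 4 different) = 10/10 · 9/10 · ··· · 7/10 = 63/125.
P(at least two equal) = 1 − 63/125 = 62/125.

62/125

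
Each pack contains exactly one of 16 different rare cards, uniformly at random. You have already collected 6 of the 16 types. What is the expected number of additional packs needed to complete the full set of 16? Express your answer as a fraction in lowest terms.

14762/315

Starting from 6 distinct types, each trial gives a new one with probability (16−i)/16 when i types are held, so the wait for the next new type is 16/(16−i).
E = 16/10 + 16/9 + 16/8 + 16/7 + 16/6 + 16/5 + 16/4 + 16/3 + 16/2 + 16/1 = 14762/315.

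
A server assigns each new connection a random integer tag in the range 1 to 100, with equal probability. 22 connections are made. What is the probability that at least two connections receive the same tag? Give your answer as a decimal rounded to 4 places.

It's easier to compute the probability that all 22 are distinct.
P(all distinct) = 100/100 · 99/100 · ··· · 79/100 ≈ 0.0824.
So the probability of at least one match is 1 − 0.0824 = 0.9176.

0.9176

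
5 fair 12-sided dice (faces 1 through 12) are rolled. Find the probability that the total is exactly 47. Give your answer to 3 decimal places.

0.009

There are 12^5 = 248832 equally likely outcomes.
The number of ordered 5-tuples from {1,…,12} summing to 47 is 2355.
P(sum = 47) = 2355/248832 = 785/82944 ≈ 0.009.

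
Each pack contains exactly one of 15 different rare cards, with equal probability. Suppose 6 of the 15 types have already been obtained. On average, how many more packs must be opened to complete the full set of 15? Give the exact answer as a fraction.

7129/168

Starting from 6 distinct types, each trial gives a new one with probability (15−i)/15 when i types are held, so the wait for the next new type is 15/(15−i).
E = 15/9 + 15/8 + 15/7 + 15/6 + 15/5 + 15/4 + 15/3 + 15/2 + 15/1 = 7129/168.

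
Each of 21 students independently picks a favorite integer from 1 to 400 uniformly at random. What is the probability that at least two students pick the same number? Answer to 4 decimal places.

0.4139

It's easier to compute the probability that all 21 are distinct.
P(all distinct) = 400/400 · 399/400 · ··· · 380/400 ≈ 0.5861.
So the probability of at least one match is 1 − 0.5861 = 0.4139.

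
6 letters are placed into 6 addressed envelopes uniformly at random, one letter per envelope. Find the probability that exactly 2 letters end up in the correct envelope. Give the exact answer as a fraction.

Choose which 2 of the 6 are fixed: C(6,2) = 15 ways.
The remaining 4 must have no fixed point: D(4) = 9.
P = 15·9/720 = 3/16.

3/16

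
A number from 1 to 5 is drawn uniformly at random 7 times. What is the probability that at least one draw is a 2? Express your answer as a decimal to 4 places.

0.7903

P(no draw is a 2) = (4/5)^7 ≈ 0.2097.
P(at least one) = 1 − 0.2097 = 0.7903.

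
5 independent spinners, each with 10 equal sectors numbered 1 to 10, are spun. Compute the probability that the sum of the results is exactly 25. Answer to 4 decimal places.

0.0563

There are 10^5 = 100000 equally likely outcomes.
The number of ordered 5-tuples from {1,…,10} summing to 25 is 5631.
P(sum = 25) = 5631/100000 ≈ 0.0563.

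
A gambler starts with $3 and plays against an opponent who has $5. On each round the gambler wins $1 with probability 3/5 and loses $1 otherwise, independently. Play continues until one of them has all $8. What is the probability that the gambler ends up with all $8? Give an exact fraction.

Let r = q/p = (2/5)/(3/5) = 2/3. The recurrence P(i) = p·P(i+1) + q·P(i−1) with P(0)=0, P(8)=1 gives P(i) = (1 − r^i)/(1 − r^8).
P(3) = (1 − (2/3)^3) / (1 − (2/3)^8) = 4617/6305.

4617/6305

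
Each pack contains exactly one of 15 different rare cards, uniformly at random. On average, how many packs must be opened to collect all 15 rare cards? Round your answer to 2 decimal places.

49.77

After i distinct types are collected, each trial gives a new one with probability (15−i)/15, so the expected wait for the next new type is 15/(15−i).
E = 15/15 + 15/14 + 15/13 + 15/12 + 15/11 + 15/10 + 15/9 + 15/8 + 15/7 + 15/6 + 15/5 + 15/4 + 15/3 + 15/2 + 15/1 = 1195757/24024 ≈ 49.77.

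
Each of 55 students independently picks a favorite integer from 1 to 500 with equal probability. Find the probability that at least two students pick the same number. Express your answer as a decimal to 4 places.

0.9542

It's easier to compute the probability that all 55 are distinct.
P(all distinct) = 500/500 · 499/500 · ··· · 446/500 ≈ 0.0458.
So the probability of at least one match is 1 − 0.0458 = 0.9542.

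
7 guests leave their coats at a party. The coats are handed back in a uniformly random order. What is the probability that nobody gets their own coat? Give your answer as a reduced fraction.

This is the derangement probability: permutations of 7 with no fixed point.
D(7) = 7! · (1 − 1/1! + 1/2! − ··· + (−1)^7/7!) = 1854.
P = 1854/5040 = 103/280.

103/280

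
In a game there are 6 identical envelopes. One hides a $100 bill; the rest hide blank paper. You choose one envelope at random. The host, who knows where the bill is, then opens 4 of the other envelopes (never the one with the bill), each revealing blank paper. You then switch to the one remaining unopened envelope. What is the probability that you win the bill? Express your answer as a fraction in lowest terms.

5/6

Your original envelope holds the bill with probability 1/6, so the other 5 collectively hold it with probability 5/6.
The host can always find 4 empty envelopes to open, so the reveals don't change that 5/6; it is now spread over the 1 remaining unopened envelope.
P(win by switching) = (5/6) · (1/1) = 5/6.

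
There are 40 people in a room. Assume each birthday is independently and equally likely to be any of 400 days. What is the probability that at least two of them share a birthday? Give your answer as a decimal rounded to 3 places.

0.867

It's easier to compute the probability that all 40 are distinct.
P(all distinct) = 400/400 · 399/400 · ··· · 361/400 ≈ 0.133.
So the probability of at least one match is 1 − 0.133 = 0.867.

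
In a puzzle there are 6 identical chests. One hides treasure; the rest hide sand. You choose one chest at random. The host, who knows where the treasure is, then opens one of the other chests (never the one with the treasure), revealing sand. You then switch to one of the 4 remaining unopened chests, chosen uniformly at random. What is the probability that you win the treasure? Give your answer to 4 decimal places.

Your original chest holds the treasure with probability 1/6, so the other 5 collectively hold it with probability 5/6.
The host can always find an empty chest to open, so this doesn't change that 5/6; it is now spread over the 4 remaining unopened chests.
P(win by switching) = (5/6) · (1/4) = 5/24 ≈ 0.2083.

0.2083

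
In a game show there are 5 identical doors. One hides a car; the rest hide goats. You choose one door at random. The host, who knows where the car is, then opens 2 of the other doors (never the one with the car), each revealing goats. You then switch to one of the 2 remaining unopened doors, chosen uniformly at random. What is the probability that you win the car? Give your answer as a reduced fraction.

Your original door holds the car with probability 1/5, so the other 4 collectively hold it with probability 4/5.
The host can always find 2 empty doors to open, so the reveals don't change that 4/5; it is now spread over the 2 remaining unopened doors.
P(win by switching) = (4/5) · (1/2) = 2/5.

2/5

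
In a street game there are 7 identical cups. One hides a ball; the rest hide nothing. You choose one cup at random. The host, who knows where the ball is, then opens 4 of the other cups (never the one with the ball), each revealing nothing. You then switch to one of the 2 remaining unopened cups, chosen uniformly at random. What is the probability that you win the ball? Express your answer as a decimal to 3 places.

Your original cup holds the ball with probability 1/7, so the other 6 collectively hold it with probability 6/7.
The host can always find 4 empty cups to open, so the reveals don't change that 6/7; it is now spread over the 2 remaining unopened cups.
P(win by switching) = (6/7) · (1/2) = 3/7 ≈ 0.429.

0.429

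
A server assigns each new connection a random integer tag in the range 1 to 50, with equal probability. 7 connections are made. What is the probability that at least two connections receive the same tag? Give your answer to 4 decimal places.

It's easier to compute the probability that all 7 are distinct.
P(all distinct) = 50/50 · 49/50 · ··· · 44/50 ≈ 0.6444.
So the probability of at least one match is 1 − 0.6444 = 0.3556.

0.3556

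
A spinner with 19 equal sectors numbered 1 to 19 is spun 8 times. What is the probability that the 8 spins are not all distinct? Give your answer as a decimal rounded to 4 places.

P(all 8 different) = 19/19 · 18/19 · ··· · 12/19 ≈ 0.1794.
P(at least two equal) = 1 − 0.1794 = 0.8206.

0.8206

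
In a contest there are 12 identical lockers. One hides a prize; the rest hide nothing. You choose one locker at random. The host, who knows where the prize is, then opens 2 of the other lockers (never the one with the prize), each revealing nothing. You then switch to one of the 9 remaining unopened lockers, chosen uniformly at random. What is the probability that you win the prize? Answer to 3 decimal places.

Your original locker holds the prize with probability 1/12, so the other 11 collectively hold it with probability 11/12.
The host can always find 2 empty lockers to open, so the reveals don't change that 11/12; it is now spread over the 9 remaining unopened lockers.
P(win by switching) = (11/12) · (1/9) = 11/108 ≈ 0.102.

0.102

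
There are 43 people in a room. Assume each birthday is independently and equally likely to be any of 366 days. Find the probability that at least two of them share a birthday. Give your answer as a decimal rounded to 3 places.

It's easier to compute the probability that all 43 are distinct.
P(all distinct) = 366/366 · 365/366 · ··· · 324/366 ≈ 0.077.
So the probability of at least one match is 1 − 0.077 = 0.923.

0.923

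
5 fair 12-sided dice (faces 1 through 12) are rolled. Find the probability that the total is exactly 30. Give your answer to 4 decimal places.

There are 12^5 = 248832 equally likely outcomes.
The number of ordered 5-tuples from {1,…,12} summing to 30 is 11901.
P(sum = 30) = 11901/248832 = 3967/82944 ≈ 0.0478.

0.0478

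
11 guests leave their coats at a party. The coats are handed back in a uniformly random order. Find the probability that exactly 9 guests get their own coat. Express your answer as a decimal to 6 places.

0.000001

Choose which 9 of the 11 are fixed: C(11,9) = 55 ways.
The remaining 2 must have no fixed point: D(2) = 1.
P = 55·1/39916800 = 1/725760 ≈ 0.000001.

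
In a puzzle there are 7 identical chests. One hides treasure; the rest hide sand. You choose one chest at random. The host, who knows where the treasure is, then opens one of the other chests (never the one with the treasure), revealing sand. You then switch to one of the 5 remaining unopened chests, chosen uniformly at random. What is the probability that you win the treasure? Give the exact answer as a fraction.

Your original chest holds the treasure with probability 1/7, so the other 6 collectively hold it with probability 6/7.
The host can always find an empty chest to open, so this doesn't change that 6/7; it is now spread over the 5 remaining unopened chests.
P(win by switching) = (6/7) · (1/5) = 6/35.

6/35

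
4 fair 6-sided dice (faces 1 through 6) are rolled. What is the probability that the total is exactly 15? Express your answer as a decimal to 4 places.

There are 6^4 = 1296 equally likely outcomes.
The number of ordered 4-tuples from {1,…,6} summing to 15 is 140.
P(sum = 15) = 140/1296 = 35/324 ≈ 0.1080.

0.1080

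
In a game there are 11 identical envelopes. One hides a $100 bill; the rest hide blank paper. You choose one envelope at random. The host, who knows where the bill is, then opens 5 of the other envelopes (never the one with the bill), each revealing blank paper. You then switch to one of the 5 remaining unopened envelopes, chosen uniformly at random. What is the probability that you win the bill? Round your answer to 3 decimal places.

0.182

Your original envelope holds the bill with probability 1/11, so the other 10 collectively hold it with probability 10/11.
The host can always find 5 empty envelopes to open, so the reveals don't change that 10/11; it is now spread over the 5 remaining unopened envelopes.
P(win by switching) = (10/11) · (1/5) = 2/11 ≈ 0.182.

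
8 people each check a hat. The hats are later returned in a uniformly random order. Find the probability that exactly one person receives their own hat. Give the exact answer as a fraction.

103/280

Choose which one is fixed: C(8,1) = 8 ways.
The remaining 7 must have no fixed point: D(7) = 1854.
P = 8·1854/40320 = 103/280.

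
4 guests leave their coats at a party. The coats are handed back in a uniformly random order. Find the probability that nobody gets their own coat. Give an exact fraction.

3/8

This is the derangement probability: permutations of 4 with no fixed point.
D(4) = 4! · (1 − 1/1! + 1/2! − ··· + (−1)^4/4!) = 9.
P = 9/24 = 3/8.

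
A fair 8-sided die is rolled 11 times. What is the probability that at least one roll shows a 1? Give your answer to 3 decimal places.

P(no roll shows a 1) = (7/8)^11 ≈ 0.230.
P(at least one) = 1 − 0.230 = 0.770.

0.770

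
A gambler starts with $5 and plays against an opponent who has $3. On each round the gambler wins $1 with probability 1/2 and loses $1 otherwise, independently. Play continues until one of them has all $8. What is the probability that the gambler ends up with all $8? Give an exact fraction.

With a fair step, P(i) = ½P(i−1) + ½P(i+1) with P(0)=0, P(8)=1 has the linear solution P(i) = i/8.
P(5) = 5/8.

5/8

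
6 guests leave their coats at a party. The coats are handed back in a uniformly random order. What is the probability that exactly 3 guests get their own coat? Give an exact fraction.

1/18

Choose which 3 of the 6 are fixed: C(6,3) = 20 ways.
The remaining 3 must have no fixed point: D(3) = 2.
P = 20·2/720 = 1/18.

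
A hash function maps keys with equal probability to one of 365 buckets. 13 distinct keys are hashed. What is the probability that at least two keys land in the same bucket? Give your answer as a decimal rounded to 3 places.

0.194

It's easier to compute the probability that all 13 are distinct.
P(all distinct) = 365/365 · 364/365 · ··· · 353/365 ≈ 0.806.
So the probability of at least one match is 1 − 0.806 = 0.194.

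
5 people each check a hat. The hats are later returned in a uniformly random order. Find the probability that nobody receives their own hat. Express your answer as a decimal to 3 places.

This is the derangement probability: permutations of 5 with no fixed point.
D(5) = 5! · (1 − 1/1! + 1/2! − ··· + (−1)^5/5!) = 44.
P = 44/120 = 11/30 ≈ 0.367.

0.367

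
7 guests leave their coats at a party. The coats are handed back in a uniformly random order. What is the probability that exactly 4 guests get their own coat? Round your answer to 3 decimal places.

0.014

Choose which 4 of the 7 are fixed: C(7,4) = 35 ways.
The remaining 3 must have no fixed point: D(3) = 2.
P = 35·2/5040 = 1/72 ≈ 0.014.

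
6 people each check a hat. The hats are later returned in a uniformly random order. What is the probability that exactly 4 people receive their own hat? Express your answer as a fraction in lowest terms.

Choose which 4 of the 6 are fixed: C(6,4) = 15 ways.
The remaining 2 must have no fixed point: D(2) = 1.
P = 15·1/720 = 1/48.

1/48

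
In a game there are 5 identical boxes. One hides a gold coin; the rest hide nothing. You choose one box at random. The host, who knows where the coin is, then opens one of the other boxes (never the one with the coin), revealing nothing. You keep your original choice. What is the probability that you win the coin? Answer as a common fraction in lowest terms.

The host can always open an empty box regardless of your choice, so this gives no information about your original box.
P(win by staying) = 1/5.

1/5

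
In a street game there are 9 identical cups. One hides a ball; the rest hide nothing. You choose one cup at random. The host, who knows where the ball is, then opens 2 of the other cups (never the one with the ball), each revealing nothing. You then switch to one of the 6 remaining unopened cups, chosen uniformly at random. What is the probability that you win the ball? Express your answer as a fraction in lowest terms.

Your original cup holds the ball with probability 1/9, so the other 8 collectively hold it with probability 8/9.
The host can always find 2 empty cups to open, so the reveals don't change that 8/9; it is now spread over the 6 remaining unopened cups.
P(win by switching) = (8/9) · (1/6) = 4/27.

4/27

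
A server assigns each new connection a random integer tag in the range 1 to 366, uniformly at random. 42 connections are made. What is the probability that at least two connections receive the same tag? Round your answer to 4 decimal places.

0.9134

It's easier to compute the probability that all 42 are distinct.
P(all distinct) = 366/366 · 365/366 · ··· · 325/366 ≈ 0.0866.
So the probability of at least one match is 1 − 0.0866 = 0.9134.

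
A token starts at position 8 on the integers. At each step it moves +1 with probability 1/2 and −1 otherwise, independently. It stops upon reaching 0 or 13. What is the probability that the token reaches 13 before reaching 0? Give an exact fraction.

8/13

With a fair step, P(i) = ½P(i−1) + ½P(i+1) with P(0)=0, P(13)=1 has the linear solution P(i) = i/13.
P(8) = 8/13.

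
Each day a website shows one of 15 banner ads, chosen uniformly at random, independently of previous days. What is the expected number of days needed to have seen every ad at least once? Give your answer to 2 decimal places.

49.77

After i distinct types are collected, each trial gives a new one with probability (15−i)/15, so the expected wait for the next new type is 15/(15−i).
E = 15/15 + 15/14 + 15/13 + 15/12 + 15/11 + 15/10 + 15/9 + 15/8 + 15/7 + 15/6 + 15/5 + 15/4 + 15/3 + 15/2 + 15/1 = 1195757/24024 ≈ 49.77.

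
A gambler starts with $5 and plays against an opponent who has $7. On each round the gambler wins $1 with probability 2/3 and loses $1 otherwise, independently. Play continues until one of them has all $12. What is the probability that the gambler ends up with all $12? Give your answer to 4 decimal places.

Let r = q/p = (1/3)/(2/3) = 1/2. The recurrence P(i) = p·P(i+1) + q·P(i−1) with P(0)=0, P(12)=1 gives P(i) = (1 − r^i)/(1 − r^12).
P(5) = (1 − (1/2)^5) / (1 − (1/2)^12) = 3968/4095 ≈ 0.9690.

0.9690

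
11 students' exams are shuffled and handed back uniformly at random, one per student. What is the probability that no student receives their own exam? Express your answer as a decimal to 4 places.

This is the derangement probability: permutations of 11 with no fixed point.
D(11) = 11! · (1 − 1/1! + 1/2! − ··· + (−1)^11/11!) = 14684570.
P = 14684570/39916800 = 1468457/3991680 ≈ 0.3679.

0.3679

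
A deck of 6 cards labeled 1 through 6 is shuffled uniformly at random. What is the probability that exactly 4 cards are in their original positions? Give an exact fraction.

Choose which 4 of the 6 are fixed: C(6,4) = 15 ways.
The remaining 2 must have no fixed point: D(2) = 1.
P = 15·1/720 = 1/48.

1/48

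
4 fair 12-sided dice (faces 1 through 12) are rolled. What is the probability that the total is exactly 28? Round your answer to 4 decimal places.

There are 12^4 = 20736 equally likely outcomes.
The number of ordered 4-tuples from {1,…,12} summing to 28 is 1111.
P(sum = 28) = 1111/20736 ≈ 0.0536.

0.0536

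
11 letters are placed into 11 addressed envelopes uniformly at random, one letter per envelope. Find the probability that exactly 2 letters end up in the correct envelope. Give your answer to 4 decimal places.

Choose which 2 of the 11 are fixed: C(11,2) = 55 ways.
The remaining 9 must have no fixed point: D(9) = 133496.
P = 55·133496/39916800 = 16687/90720 ≈ 0.1839.

0.1839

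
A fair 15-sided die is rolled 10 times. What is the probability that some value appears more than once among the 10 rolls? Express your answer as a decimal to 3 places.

P(all 10 different) = 15/15 · 14/15 · ··· · 6/15 ≈ 0.019.
P(at least two equal) = 1 − 0.019 = 0.981.

0.981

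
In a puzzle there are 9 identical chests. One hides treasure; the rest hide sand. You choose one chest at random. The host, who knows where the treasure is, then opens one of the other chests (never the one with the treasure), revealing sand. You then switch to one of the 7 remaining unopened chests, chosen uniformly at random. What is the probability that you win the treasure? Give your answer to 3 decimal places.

0.127

Your original chest holds the treasure with probability 1/9, so the other 8 collectively hold it with probability 8/9.
The host can always find an empty chest to open, so this doesn't change that 8/9; it is now spread over the 7 remaining unopened chests.
P(win by switching) = (8/9) · (1/7) = 8/63 ≈ 0.127.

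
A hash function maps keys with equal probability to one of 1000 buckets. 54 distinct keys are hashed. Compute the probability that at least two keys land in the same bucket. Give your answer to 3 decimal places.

It's easier to compute the probability that all 54 are distinct.
P(all distinct) = 1000/1000 · 999/1000 · ··· · 947/1000 ≈ 0.233.
So the probability of at least one match is 1 − 0.233 = 0.767.

0.767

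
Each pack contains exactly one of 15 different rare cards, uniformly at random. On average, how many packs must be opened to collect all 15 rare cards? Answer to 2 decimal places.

After i distinct types are collected, each trial gives a new one with probability (15−i)/15, so the expected wait for the next new type is 15/(15−i).
E = 15/15 + 15/14 + 15/13 + 15/12 + 15/11 + 15/10 + 15/9 + 15/8 + 15/7 + 15/6 + 15/5 + 15/4 + 15/3 + 15/2 + 15/1 = 1195757/24024 ≈ 49.77.

49.77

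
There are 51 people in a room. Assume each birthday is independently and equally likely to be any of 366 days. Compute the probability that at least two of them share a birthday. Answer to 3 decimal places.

0.974

It's easier to compute the probability that all 51 are distinct.
P(all distinct) = 366/366 · 365/366 · ··· · 316/366 ≈ 0.026.
So the probability of at least one match is 1 − 0.026 = 0.974.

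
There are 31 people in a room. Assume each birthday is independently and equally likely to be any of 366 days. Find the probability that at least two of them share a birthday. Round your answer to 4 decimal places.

0.7295

It's easier to compute the probability that all 31 are distinct.
P(all distinct) = 366/366 · 365/366 · ··· · 336/366 ≈ 0.2705.
So the probability of at least one match is 1 − 0.2705 = 0.7295.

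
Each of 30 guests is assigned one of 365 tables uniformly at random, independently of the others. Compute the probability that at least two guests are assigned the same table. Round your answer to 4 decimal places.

0.7063

It's easier to compute the probability that all 30 are distinct.
P(all distinct) = 365/365 · 364/365 · ··· · 336/365 ≈ 0.2937.
So the probability of at least one match is 1 − 0.2937 = 0.7063.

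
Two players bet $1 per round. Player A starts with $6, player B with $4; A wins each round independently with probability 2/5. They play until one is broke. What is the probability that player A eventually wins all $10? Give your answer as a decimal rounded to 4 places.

Let r = q/p = (3/5)/(2/5) = 3/2. The recurrence P(i) = p·P(i+1) + q·P(i−1) with P(0)=0, P(10)=1 gives P(i) = (1 − r^i)/(1 − r^10).
P(6) = (1 − (3/2)^6) / (1 − (3/2)^10) = 2128/11605 ≈ 0.1834.

0.1834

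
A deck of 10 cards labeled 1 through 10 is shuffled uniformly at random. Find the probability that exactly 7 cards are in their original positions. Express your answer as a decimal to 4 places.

0.0001

Choose which 7 of the 10 are fixed: C(10,7) = 120 ways.
The remaining 3 must have no fixed point: D(3) = 2.
P = 120·2/3628800 = 1/15120 ≈ 0.0001.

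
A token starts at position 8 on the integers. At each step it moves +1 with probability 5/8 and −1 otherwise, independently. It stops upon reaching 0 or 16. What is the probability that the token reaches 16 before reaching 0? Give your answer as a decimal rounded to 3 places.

Let r = q/p = (3/8)/(5/8) = 3/5. The recurrence P(i) = p·P(i+1) + q·P(i−1) with P(0)=0, P(16)=1 gives P(i) = (1 − r^i)/(1 − r^16).
P(8) = (1 − (3/5)^8) / (1 − (3/5)^16) = 390625/397186 ≈ 0.983.

0.983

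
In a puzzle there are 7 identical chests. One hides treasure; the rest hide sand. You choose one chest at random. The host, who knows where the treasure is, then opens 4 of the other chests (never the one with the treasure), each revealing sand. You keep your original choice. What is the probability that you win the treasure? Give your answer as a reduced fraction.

1/7

The host can always open 4 empty chests regardless of your choice, so the reveals give no information about your original chest.
P(win by staying) = 1/7.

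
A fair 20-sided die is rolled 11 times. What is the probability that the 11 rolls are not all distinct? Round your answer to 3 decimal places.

P(all 11 different) = 20/20 · 19/20 · ··· · 10/20 ≈ 0.033.
P(at least two equal) = 1 − 0.033 = 0.967.

0.967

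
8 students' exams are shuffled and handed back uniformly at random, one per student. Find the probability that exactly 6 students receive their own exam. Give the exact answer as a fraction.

1/1440

Choose which 6 of the 8 are fixed: C(8,6) = 28 ways.
The remaining 2 must have no fixed point: D(2) = 1.
P = 28·1/40320 = 1/1440.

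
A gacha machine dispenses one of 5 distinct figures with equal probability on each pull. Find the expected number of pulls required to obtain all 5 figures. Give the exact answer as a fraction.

After i distinct types are collected, each trial gives a new one with probability (5−i)/5, so the expected wait for the next new type is 5/(5−i).
E = 5/5 + 5/4 + 5/3 + 5/2 + 5/1 = 137/12.

137/12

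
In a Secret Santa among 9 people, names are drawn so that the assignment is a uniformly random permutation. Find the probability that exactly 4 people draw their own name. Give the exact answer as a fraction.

Choose which 4 of the 9 are fixed: C(9,4) = 126 ways.
The remaining 5 must have no fixed point: D(5) = 44.
P = 126·44/362880 = 11/720.

11/720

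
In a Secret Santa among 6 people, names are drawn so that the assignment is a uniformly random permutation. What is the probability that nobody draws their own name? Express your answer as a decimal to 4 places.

This is the derangement probability: permutations of 6 with no fixed point.
D(6) = 6! · (1 − 1/1! + 1/2! − ··· + (−1)^6/6!) = 265.
P = 265/720 = 53/144 ≈ 0.3681.

0.3681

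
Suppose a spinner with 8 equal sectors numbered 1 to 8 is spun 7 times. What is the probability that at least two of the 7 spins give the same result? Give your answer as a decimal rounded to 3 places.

0.981

P(all 7 different) = 8/8 · 7/8 · ··· · 2/8 ≈ 0.019.
P(at least two equal) = 1 − 0.019 = 0.981.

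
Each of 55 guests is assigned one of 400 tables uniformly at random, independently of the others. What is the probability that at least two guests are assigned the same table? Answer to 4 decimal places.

It's easier to compute the probability that all 55 are distinct.
P(all distinct) = 400/400 · 399/400 · ··· · 346/400 ≈ 0.0204.
So the probability of at least one match is 1 − 0.0204 = 0.9796.

0.9796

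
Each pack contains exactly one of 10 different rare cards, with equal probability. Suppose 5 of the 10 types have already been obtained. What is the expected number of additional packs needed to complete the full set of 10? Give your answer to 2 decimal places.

22.83

Starting from 5 distinct types, each trial gives a new one with probability (10−i)/10 when i types are held, so the wait for the next new type is 10/(10−i).
E = 10/5 + 10/4 + 10/3 + 10/2 + 10/1 = 137/6 ≈ 22.83.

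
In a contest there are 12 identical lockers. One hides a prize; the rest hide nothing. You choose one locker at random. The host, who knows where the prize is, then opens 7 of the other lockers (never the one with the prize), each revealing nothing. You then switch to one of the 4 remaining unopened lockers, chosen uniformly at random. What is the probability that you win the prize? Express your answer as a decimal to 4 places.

0.2292

Your original locker holds the prize with probability 1/12, so the other 11 collectively hold it with probability 11/12.
The host can always find 7 empty lockers to open, so the reveals don't change that 11/12; it is now spread over the 4 remaining unopened lockers.
P(win by switching) = (11/12) · (1/4) = 11/48 ≈ 0.2292.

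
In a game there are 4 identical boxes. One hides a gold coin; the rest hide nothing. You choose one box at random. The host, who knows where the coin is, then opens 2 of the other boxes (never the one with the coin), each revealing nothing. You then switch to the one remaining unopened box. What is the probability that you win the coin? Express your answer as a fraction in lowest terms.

Your original box holds the coin with probability 1/4, so the other 3 collectively hold it with probability 3/4.
The host can always find 2 empty boxes to open, so the reveals don't change that 3/4; it is now spread over the 1 remaining unopened box.
P(win by switching) = (3/4) · (1/1) = 3/4.

3/4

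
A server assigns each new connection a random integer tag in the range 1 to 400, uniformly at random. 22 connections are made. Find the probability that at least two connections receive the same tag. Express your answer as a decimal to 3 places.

It's easier to compute the probability that all 22 are distinct.
P(all distinct) = 400/400 · 399/400 · ··· · 379/400 ≈ 0.555.
So the probability of at least one match is 1 − 0.555 = 0.445.

0.445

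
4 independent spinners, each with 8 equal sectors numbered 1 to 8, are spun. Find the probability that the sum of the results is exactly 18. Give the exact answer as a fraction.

There are 8^4 = 4096 equally likely outcomes.
The number of ordered 4-tuples from {1,…,8} summing to 18 is 344.
P(sum = 18) = 344/4096 = 43/512.

43/512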